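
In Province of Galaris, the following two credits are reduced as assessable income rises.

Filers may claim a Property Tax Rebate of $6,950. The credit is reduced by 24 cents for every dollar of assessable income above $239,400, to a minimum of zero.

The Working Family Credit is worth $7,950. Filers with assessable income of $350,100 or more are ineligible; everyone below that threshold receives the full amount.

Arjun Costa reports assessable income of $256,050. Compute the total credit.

Property Tax Rebate: 24% of the $16,650 excess over $239,400 is $3,996; credit = $6,950 − $3,996 = $2,954.
Working Family Credit: $256,050 is below the $350,100 cutoff, so the full $7,950 applies.
Total: $2,954 + $7,950 = $10,904.

$10,904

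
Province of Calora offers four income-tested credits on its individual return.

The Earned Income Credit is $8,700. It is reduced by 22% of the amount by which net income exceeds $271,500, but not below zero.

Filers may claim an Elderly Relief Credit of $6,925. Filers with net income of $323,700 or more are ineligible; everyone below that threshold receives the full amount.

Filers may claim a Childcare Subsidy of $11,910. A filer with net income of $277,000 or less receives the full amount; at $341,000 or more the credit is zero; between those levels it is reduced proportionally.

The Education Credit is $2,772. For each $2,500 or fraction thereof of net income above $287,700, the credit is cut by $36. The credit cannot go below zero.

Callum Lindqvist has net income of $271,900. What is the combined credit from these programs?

$30,219

Earned Income Credit: 22% of the $400 excess over $271,500 is $88; credit = $8,700 − $88 = $8,612.
Elderly Relief Credit: $271,900 is below the $323,700 cutoff, so the full $6,925 applies.
Childcare Subsidy: $271,900 is at or below the $277,000 threshold, so the full $11,910 applies.
Education Credit: $271,900 is at or below the $287,700 threshold, so the full $2,772 applies.
Total: $8,612 + $6,925 + $11,910 + $2,772 = $30,219.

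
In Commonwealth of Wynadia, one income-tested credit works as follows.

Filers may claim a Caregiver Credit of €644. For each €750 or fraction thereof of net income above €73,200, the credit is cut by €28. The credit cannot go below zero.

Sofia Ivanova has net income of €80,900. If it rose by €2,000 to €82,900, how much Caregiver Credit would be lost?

At €80,900 — income exceeds €73,200 by €7,700, which is 11 full-or-partial €750 increments; reduction = 11 × €28 = €308, leaving €336.
At €82,900 — income exceeds €73,200 by €9,700, which is 13 full-or-partial €750 increments; reduction = 13 × €28 = €364, leaving €280.
Lost: €336 − €280 = €56.

€56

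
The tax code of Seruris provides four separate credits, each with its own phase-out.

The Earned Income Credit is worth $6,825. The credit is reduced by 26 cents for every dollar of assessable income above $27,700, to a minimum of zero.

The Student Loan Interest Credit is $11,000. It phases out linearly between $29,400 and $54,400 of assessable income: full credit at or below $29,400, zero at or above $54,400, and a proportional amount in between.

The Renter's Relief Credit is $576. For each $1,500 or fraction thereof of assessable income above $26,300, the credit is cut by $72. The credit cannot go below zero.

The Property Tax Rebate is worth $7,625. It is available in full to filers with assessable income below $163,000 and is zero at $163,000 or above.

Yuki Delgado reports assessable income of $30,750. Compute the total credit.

Earned Income Credit: 26% of the $3,050 excess over $27,700 is $793; credit = $6,825 − $793 = $6,032.
Student Loan Interest Credit: $30,750 is $1,350 into a $25,000 phase-out range, leaving 23,650/25,000 of the credit: $11,000 × 23,650/25,000 = $10,406.
Renter's Relief Credit: income exceeds $26,300 by $4,450, which is 3 full-or-partial $1,500 increments; reduction = 3 × $72 = $216, leaving $360.
Property Tax Rebate: $30,750 is below the $163,000 cutoff, so the full $7,625 applies.
Total: $6,032 + $10,406 + $360 + $7,625 = $24,423.

$24,423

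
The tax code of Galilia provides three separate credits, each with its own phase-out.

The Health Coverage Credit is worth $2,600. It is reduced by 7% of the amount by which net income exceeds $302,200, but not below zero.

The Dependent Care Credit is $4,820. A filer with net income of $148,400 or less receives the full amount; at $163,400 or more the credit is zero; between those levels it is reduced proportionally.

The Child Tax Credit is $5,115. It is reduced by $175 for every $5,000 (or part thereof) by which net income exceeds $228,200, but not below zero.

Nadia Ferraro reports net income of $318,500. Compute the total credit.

Health Coverage Credit: 7% of the $16,300 excess over $302,200 is $1,141; credit = $2,600 − $1,141 = $1,459.
Dependent Care Credit: $318,500 is at or above $163,400, so the credit is $0.
Child Tax Credit: income exceeds $228,200 by $90,300, which is 19 full-or-partial $5,000 increments; reduction = 19 × $175 = $3,325, leaving $1,790.
Total: $1,459 + $0 + $1,790 = $3,249.

$3,249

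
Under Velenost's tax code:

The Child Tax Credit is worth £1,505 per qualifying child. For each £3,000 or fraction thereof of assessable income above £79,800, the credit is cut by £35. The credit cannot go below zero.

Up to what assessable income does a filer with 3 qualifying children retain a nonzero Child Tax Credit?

Full credit = 3 × £1,505 = £4,515.
After 128 increments the reduction is 128 × £35 = £4,480, leaving £35; one more increment wipes it out. Increment 128 ends at excess 128 × £3,000 = £384,000, so the highest qualifying income is £79,800 + £384,000 = £463,800.

£463,800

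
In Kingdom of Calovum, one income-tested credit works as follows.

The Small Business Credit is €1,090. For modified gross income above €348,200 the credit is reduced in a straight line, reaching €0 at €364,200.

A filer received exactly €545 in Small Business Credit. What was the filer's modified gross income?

€356,200

€545 is 545/1,090 of the full €1,090, so 545/1,090 of the €16,000 range has been used: income = €348,200 + €16,000 × 545/1,090 = €356,200.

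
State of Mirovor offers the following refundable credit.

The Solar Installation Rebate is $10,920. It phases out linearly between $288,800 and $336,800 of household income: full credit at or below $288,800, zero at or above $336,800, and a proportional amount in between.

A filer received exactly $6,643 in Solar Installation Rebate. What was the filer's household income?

$307,600

$6,643 is 6,643/10,920 of the full $10,920, so 4,277/10,920 of the $48,000 range has been used: income = $288,800 + $48,000 × 4,277/10,920 = $307,600.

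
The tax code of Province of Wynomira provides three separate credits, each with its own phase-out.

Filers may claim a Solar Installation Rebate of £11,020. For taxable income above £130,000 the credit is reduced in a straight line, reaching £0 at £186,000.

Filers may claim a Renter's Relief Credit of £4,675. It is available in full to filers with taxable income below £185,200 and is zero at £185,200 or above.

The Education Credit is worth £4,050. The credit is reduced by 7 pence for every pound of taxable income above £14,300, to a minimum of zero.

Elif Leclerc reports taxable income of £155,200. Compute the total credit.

Solar Installation Rebate: £155,200 is £25,200 into a £56,000 phase-out range, leaving 30,800/56,000 of the credit: £11,020 × 30,800/56,000 = £6,061.
Renter's Relief Credit: £155,200 is below the £185,200 cutoff, so the full £4,675 applies.
Education Credit: 7% of the £140,900 excess over £14,300 is £9,863 ≥ base, so the credit is £0.
Total: £6,061 + £4,675 + £0 = £10,736.

£10,736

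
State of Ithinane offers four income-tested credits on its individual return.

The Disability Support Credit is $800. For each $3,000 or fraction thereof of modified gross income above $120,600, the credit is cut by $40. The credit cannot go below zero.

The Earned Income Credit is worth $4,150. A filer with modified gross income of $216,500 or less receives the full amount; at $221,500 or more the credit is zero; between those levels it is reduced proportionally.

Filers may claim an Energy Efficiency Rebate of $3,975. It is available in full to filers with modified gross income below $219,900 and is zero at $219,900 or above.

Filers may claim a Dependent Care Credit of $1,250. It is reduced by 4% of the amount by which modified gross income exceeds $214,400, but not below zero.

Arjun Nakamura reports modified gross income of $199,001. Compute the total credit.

$9,375

Disability Support Credit: income exceeds $120,600 by $78,401 → 27 increments × $40 = $1,080 ≥ base, so the credit is $0.
Earned Income Credit: $199,001 is at or below the $216,500 threshold, so the full $4,150 applies.
Energy Efficiency Rebate: $199,001 is below the $219,900 cutoff, so the full $3,975 applies.
Dependent Care Credit: $199,001 is at or below the $214,400 threshold, so the full $1,250 applies.
Total: $0 + $4,150 + $3,975 + $1,250 = $9,375.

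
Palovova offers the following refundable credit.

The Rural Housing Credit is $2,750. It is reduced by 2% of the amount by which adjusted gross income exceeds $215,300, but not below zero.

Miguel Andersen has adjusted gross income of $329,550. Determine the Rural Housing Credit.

Rural Housing Credit: 2% of the $114,250 excess over $215,300 is $2,285; credit = $2,750 − $2,285 = $465.

$465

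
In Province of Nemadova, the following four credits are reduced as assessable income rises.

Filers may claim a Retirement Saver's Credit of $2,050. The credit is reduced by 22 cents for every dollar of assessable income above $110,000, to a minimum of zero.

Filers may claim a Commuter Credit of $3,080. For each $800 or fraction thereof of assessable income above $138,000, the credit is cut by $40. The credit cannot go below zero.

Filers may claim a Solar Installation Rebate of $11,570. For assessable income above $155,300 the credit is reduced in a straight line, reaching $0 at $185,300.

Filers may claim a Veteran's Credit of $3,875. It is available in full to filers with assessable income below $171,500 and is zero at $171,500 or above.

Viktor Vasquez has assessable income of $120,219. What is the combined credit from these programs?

Retirement Saver's Credit: 22% of the $10,219 excess over $110,000 is $2,248.18 ≥ base, so the credit is $0.
Commuter Credit: $120,219 is at or below the $138,000 threshold, so the full $3,080 applies.
Solar Installation Rebate: $120,219 is at or below the $155,300 threshold, so the full $11,570 applies.
Veteran's Credit: $120,219 is below the $171,500 cutoff, so the full $3,875 applies.
Total: $0 + $3,080 + $11,570 + $3,875 = $18,525.

$18,525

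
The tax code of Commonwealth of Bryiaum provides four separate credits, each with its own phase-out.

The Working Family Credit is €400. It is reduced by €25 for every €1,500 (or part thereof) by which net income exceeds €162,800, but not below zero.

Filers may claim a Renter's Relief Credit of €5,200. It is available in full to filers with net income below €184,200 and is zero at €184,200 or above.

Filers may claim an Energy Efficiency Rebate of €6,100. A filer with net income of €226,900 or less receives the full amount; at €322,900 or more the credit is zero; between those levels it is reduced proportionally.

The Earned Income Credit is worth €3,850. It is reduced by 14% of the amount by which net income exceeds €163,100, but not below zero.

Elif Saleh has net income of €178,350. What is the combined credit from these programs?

Working Family Credit: income exceeds €162,800 by €15,550, which is 11 full-or-partial €1,500 increments; reduction = 11 × €25 = €275, leaving €125.
Renter's Relief Credit: €178,350 is below the €184,200 cutoff, so the full €5,200 applies.
Energy Efficiency Rebate: €178,350 is at or below the €226,900 threshold, so the full €6,100 applies.
Earned Income Credit: 14% of the €15,250 excess over €163,100 is €2,135; credit = €3,850 − €2,135 = €1,715.
Total: €125 + €5,200 + €6,100 + €1,715 = €13,140.

€13,140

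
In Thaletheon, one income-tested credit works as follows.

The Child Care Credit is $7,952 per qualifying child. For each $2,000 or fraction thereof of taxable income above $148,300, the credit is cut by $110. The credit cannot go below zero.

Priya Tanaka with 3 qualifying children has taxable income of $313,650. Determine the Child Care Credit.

Child Care Credit: base = 3 × $7,952 = $23,856. income exceeds $148,300 by $165,350, which is 83 full-or-partial $2,000 increments; reduction = 83 × $110 = $9,130, leaving $14,726.

$14,726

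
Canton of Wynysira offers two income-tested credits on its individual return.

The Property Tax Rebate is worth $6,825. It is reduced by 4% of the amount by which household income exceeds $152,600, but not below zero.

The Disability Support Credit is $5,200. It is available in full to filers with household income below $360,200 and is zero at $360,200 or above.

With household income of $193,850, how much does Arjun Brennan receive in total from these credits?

$10,375

Property Tax Rebate: 4% of the $41,250 excess over $152,600 is $1,650; credit = $6,825 − $1,650 = $5,175.
Disability Support Credit: $193,850 is below the $360,200 cutoff, so the full $5,200 applies.
Total: $5,175 + $5,200 = $10,375.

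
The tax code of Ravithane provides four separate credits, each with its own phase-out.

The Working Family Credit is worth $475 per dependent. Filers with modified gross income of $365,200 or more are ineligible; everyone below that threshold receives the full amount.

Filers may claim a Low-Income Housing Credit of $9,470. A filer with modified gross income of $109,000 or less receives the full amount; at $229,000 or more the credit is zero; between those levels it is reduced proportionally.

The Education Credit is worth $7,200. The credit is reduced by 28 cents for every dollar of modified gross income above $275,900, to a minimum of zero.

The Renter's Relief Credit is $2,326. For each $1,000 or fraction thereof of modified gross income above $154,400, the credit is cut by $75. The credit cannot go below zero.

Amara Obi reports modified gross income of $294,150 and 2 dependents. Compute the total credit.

Working Family Credit: base = 2 × $475 = $950. $294,150 is below the $365,200 cutoff, so the full $950 applies.
Low-Income Housing Credit: $294,150 is at or above $229,000, so the credit is $0.
Education Credit: 28% of the $18,250 excess over $275,900 is $5,110; credit = $7,200 − $5,110 = $2,090.
Renter's Relief Credit: income exceeds $154,400 by $139,750 → 140 increments × $75 = $10,500 ≥ base, so the credit is $0.
Total: $950 + $0 + $2,090 + $0 = $3,040.

$3,040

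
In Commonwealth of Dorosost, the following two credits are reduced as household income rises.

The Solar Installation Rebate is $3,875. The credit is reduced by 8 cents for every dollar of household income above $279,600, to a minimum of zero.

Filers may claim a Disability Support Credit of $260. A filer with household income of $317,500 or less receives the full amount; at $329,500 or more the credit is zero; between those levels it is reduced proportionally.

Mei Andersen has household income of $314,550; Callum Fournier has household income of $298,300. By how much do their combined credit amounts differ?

$1,300

Mei ($314,550): Solar Installation Rebate: 8% of the $34,950 excess over $279,600 is $2,796; credit = $3,875 − $2,796 = $1,079. Disability Support Credit: $314,550 is at or below the $317,500 threshold, so the full $260 applies. total $1,079 + $260 = $1,339
Callum ($298,300): Solar Installation Rebate: 8% of the $18,700 excess over $279,600 is $1,496; credit = $3,875 − $1,496 = $2,379. Disability Support Credit: $298,300 is at or below the $317,500 threshold, so the full $260 applies. total $2,379 + $260 = $2,639
Difference: |$1,339 − $2,639| = $1,300.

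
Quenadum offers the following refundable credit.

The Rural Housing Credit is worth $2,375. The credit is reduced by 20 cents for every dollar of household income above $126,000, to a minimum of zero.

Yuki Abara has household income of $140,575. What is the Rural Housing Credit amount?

Rural Housing Credit: 20% of the $14,575 excess over $126,000 is $2,915 ≥ base, so the credit is $0.

$0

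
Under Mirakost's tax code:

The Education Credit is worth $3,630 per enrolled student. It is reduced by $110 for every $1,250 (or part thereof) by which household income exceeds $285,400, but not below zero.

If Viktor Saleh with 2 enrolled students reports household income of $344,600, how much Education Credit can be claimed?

$1,980

Education Credit: base = 2 × $3,630 = $7,260. income exceeds $285,400 by $59,200, which is 48 full-or-partial $1,250 increments; reduction = 48 × $110 = $5,280, leaving $1,980.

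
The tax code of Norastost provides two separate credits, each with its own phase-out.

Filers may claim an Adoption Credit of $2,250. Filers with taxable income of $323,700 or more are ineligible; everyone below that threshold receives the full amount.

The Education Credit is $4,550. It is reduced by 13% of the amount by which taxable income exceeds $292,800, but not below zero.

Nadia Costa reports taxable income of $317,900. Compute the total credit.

$3,537

Adoption Credit: $317,900 is below the $323,700 cutoff, so the full $2,250 applies.
Education Credit: 13% of the $25,100 excess over $292,800 is $3,263; credit = $4,550 − $3,263 = $1,287.
Total: $2,250 + $1,287 = $3,537.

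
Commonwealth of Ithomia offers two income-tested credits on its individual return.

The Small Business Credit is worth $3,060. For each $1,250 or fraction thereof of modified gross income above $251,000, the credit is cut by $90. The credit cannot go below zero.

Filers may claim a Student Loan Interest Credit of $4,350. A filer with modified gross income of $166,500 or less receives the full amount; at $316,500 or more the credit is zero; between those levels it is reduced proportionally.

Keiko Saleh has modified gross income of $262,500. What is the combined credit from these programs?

Small Business Credit: income exceeds $251,000 by $11,500, which is 10 full-or-partial $1,250 increments; reduction = 10 × $90 = $900, leaving $2,160.
Student Loan Interest Credit: $262,500 is $96,000 into a $150,000 phase-out range, leaving 54,000/150,000 of the credit: $4,350 × 54,000/150,000 = $1,566.
Total: $2,160 + $1,566 = $3,726.

$3,726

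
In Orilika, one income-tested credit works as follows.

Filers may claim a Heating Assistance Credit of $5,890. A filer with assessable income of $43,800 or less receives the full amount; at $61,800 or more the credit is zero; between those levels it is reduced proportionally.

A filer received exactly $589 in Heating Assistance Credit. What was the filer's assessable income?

$60,000

$589 is 589/5,890 of the full $5,890, so 5,301/5,890 of the $18,000 range has been used: income = $43,800 + $18,000 × 5,301/5,890 = $60,000.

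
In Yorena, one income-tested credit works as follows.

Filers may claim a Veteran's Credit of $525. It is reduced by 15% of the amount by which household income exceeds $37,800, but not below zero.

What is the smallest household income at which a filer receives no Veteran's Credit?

The credit falls by 15% of each dollar above $37,800, so it reaches zero when the excess is $525 / 15% = $3,500: income = $37,800 + $3,500 = $41,300.

$41,300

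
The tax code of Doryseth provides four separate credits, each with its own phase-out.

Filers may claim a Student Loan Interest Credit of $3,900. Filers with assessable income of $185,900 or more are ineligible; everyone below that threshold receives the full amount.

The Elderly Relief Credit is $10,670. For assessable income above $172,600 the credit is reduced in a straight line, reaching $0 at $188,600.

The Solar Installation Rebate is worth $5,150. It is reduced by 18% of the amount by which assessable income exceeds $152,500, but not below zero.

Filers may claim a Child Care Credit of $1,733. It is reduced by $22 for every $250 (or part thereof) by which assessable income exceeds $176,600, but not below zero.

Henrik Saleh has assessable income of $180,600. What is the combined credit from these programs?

Student Loan Interest Credit: $180,600 is below the $185,900 cutoff, so the full $3,900 applies.
Elderly Relief Credit: $180,600 is $8,000 into a $16,000 phase-out range, leaving 8,000/16,000 of the credit: $10,670 × 8,000/16,000 = $5,335.
Solar Installation Rebate: 18% of the $28,100 excess over $152,500 is $5,058; credit = $5,150 − $5,058 = $92.
Child Care Credit: income exceeds $176,600 by $4,000, which is 16 full-or-partial $250 increments; reduction = 16 × $22 = $352, leaving $1,381.
Total: $3,900 + $5,335 + $92 + $1,381 = $10,708.

$10,708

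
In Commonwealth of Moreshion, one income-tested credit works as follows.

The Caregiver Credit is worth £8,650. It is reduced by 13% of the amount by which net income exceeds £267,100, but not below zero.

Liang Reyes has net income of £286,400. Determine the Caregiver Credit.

Caregiver Credit: 13% of the £19,300 excess over £267,100 is £2,509; credit = £8,650 − £2,509 = £6,141.

£6,141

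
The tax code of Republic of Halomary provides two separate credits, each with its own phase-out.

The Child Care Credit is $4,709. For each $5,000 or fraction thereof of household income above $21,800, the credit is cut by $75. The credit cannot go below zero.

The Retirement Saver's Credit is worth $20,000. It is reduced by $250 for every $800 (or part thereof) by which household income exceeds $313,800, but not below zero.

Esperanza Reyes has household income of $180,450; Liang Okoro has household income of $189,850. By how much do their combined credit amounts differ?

$150

Esperanza ($180,450): Child Care Credit: income exceeds $21,800 by $158,650, which is 32 full-or-partial $5,000 increments; reduction = 32 × $75 = $2,400, leaving $2,309. Retirement Saver's Credit: $180,450 is at or below the $313,800 threshold, so the full $20,000 applies. total $2,309 + $20,000 = $22,309
Liang ($189,850): Child Care Credit: income exceeds $21,800 by $168,050, which is 34 full-or-partial $5,000 increments; reduction = 34 × $75 = $2,550, leaving $2,159. Retirement Saver's Credit: $189,850 is at or below the $313,800 threshold, so the full $20,000 applies. total $2,159 + $20,000 = $22,159
Difference: |$22,309 − $22,159| = $150.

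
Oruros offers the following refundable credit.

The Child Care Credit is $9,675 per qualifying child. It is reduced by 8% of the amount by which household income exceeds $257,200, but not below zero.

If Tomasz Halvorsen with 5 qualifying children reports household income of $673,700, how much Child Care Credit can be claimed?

Child Care Credit: base = 5 × $9,675 = $48,375. 8% of the $416,500 excess over $257,200 is $33,320; credit = $48,375 − $33,320 = $15,055.

$15,055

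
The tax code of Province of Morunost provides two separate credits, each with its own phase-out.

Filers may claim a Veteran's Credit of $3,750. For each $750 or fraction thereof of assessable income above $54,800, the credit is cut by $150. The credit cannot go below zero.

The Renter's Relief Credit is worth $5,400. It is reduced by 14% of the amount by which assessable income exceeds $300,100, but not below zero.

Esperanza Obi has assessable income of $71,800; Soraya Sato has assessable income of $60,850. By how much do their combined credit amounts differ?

$2,100

Esperanza ($71,800): Veteran's Credit: income exceeds $54,800 by $17,000, which is 23 full-or-partial $750 increments; reduction = 23 × $150 = $3,450, leaving $300. Renter's Relief Credit: $71,800 is at or below the $300,100 threshold, so the full $5,400 applies. total $300 + $5,400 = $5,700
Soraya ($60,850): Veteran's Credit: income exceeds $54,800 by $6,050, which is 9 full-or-partial $750 increments; reduction = 9 × $150 = $1,350, leaving $2,400. Renter's Relief Credit: $60,850 is at or below the $300,100 threshold, so the full $5,400 applies. total $2,400 + $5,400 = $7,800
Difference: |$5,700 − $7,800| = $2,100.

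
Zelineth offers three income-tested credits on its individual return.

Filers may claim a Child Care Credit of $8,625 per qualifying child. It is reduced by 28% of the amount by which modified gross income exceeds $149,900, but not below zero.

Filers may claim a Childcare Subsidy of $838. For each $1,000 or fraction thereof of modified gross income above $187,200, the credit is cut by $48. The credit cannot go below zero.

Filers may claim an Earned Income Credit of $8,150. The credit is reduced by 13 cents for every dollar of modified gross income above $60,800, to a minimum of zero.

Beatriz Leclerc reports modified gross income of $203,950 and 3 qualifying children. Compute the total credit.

$10,763

Child Care Credit: base = 3 × $8,625 = $25,875. 28% of the $54,050 excess over $149,900 is $15,134; credit = $25,875 − $15,134 = $10,741.
Childcare Subsidy: income exceeds $187,200 by $16,750, which is 17 full-or-partial $1,000 increments; reduction = 17 × $48 = $816, leaving $22.
Earned Income Credit: 13% of the $143,150 excess over $60,800 is $18,609.50 ≥ base, so the credit is $0.
Total: $10,741 + $22 + $0 = $10,763.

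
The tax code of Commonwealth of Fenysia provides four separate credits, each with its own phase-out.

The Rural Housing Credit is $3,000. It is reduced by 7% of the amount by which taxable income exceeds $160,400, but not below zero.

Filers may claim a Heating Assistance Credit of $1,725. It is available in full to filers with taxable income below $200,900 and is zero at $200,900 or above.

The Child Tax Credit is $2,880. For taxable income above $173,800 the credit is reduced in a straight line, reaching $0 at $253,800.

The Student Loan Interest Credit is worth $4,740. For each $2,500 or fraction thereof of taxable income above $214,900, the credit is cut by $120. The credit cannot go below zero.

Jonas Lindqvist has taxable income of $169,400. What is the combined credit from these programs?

$11,715

Rural Housing Credit: 7% of the $9,000 excess over $160,400 is $630; credit = $3,000 − $630 = $2,370.
Heating Assistance Credit: $169,400 is below the $200,900 cutoff, so the full $1,725 applies.
Child Tax Credit: $169,400 is at or below the $173,800 threshold, so the full $2,880 applies.
Student Loan Interest Credit: $169,400 is at or below the $214,900 threshold, so the full $4,740 applies.
Total: $2,370 + $1,725 + $2,880 + $4,740 = $11,715.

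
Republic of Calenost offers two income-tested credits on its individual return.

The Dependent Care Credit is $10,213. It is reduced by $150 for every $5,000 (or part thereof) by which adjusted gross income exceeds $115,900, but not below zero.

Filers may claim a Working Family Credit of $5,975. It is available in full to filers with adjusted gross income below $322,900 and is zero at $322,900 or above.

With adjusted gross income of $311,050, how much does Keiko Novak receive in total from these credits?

$10,188

Dependent Care Credit: income exceeds $115,900 by $195,150, which is 40 full-or-partial $5,000 increments; reduction = 40 × $150 = $6,000, leaving $4,213.
Working Family Credit: $311,050 is below the $322,900 cutoff, so the full $5,975 applies.
Total: $4,213 + $5,975 = $10,188.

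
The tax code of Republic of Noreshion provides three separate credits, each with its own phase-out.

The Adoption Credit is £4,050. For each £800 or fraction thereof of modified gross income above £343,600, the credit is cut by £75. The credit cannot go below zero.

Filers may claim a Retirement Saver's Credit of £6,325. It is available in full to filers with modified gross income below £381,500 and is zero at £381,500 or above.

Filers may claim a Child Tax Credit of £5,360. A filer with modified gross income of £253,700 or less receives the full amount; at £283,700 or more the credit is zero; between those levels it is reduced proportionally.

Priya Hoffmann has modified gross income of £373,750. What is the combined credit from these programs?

£7,525

Adoption Credit: income exceeds £343,600 by £30,150, which is 38 full-or-partial £800 increments; reduction = 38 × £75 = £2,850, leaving £1,200.
Retirement Saver's Credit: £373,750 is below the £381,500 cutoff, so the full £6,325 applies.
Child Tax Credit: £373,750 is at or above £283,700, so the credit is £0.
Total: £1,200 + £6,325 + £0 = £7,525.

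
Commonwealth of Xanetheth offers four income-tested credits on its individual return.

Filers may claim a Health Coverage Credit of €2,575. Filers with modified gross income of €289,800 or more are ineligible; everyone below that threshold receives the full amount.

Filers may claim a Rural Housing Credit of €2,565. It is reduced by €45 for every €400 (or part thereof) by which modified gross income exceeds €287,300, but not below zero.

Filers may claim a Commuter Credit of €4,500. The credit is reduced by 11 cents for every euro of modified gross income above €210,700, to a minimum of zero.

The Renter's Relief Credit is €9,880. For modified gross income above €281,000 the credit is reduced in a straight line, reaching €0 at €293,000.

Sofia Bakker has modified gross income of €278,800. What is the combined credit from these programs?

€15,020

Health Coverage Credit: €278,800 is below the €289,800 cutoff, so the full €2,575 applies.
Rural Housing Credit: €278,800 is at or below the €287,300 threshold, so the full €2,565 applies.
Commuter Credit: 11% of the €68,100 excess over €210,700 is €7,491 ≥ base, so the credit is €0.
Renter's Relief Credit: €278,800 is at or below the €281,000 threshold, so the full €9,880 applies.
Total: €2,575 + €2,565 + €0 + €9,880 = €15,020.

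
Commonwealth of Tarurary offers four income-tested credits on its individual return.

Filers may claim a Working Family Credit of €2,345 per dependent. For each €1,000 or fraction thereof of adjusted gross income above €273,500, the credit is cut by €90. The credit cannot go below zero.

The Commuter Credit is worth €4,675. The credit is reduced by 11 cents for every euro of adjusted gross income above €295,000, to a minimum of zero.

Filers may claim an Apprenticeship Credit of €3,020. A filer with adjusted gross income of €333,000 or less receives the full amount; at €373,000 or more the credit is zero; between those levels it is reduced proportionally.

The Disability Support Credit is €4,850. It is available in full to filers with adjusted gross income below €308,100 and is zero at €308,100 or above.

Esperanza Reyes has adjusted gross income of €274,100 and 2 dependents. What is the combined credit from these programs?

€17,145

Working Family Credit: base = 2 × €2,345 = €4,690. income exceeds €273,500 by €600, which is 1 full-or-partial €1,000 increment; reduction = 1 × €90 = €90, leaving €4,600.
Commuter Credit: €274,100 is at or below the €295,000 threshold, so the full €4,675 applies.
Apprenticeship Credit: €274,100 is at or below the €333,000 threshold, so the full €3,020 applies.
Disability Support Credit: €274,100 is below the €308,100 cutoff, so the full €4,850 applies.
Total: €4,600 + €4,675 + €3,020 + €4,850 = €17,145.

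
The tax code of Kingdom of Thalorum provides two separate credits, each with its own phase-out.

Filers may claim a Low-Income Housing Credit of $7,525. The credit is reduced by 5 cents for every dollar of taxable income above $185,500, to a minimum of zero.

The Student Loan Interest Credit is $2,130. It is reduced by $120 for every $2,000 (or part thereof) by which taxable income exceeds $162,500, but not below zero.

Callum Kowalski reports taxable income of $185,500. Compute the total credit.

Low-Income Housing Credit: $185,500 is at or below the $185,500 threshold, so the full $7,525 applies.
Student Loan Interest Credit: income exceeds $162,500 by $23,000, which is 12 full-or-partial $2,000 increments; reduction = 12 × $120 = $1,440, leaving $690.
Total: $7,525 + $690 = $8,215.

$8,215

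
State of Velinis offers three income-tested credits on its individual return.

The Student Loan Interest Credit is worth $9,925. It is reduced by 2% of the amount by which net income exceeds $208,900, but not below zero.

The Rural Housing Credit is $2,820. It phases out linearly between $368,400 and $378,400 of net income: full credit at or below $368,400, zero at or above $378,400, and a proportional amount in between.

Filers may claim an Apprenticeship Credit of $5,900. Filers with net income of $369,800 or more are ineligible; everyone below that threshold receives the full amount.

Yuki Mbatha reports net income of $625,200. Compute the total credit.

Student Loan Interest Credit: 2% of the $416,300 excess over $208,900 is $8,326; credit = $9,925 − $8,326 = $1,599.
Rural Housing Credit: $625,200 is at or above $378,400, so the credit is $0.
Apprenticeship Credit: $625,200 meets or exceeds the $369,800 cutoff, so the credit is $0.
Total: $1,599 + $0 + $0 = $1,599.

$1,599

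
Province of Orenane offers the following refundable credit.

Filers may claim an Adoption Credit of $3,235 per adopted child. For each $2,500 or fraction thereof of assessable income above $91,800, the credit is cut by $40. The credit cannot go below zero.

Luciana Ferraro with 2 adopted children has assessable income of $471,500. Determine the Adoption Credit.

Adoption Credit: base = 2 × $3,235 = $6,470. income exceeds $91,800 by $379,700, which is 152 full-or-partial $2,500 increments; reduction = 152 × $40 = $6,080, leaving $390.

$390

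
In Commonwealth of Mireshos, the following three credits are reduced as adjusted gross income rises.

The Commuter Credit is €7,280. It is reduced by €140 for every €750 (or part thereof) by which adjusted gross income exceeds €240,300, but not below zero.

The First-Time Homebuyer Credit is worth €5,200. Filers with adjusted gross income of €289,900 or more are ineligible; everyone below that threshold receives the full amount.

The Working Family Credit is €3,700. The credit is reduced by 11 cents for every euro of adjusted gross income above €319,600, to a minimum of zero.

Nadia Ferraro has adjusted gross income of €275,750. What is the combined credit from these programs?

Commuter Credit: income exceeds €240,300 by €35,450, which is 48 full-or-partial €750 increments; reduction = 48 × €140 = €6,720, leaving €560.
First-Time Homebuyer Credit: €275,750 is below the €289,900 cutoff, so the full €5,200 applies.
Working Family Credit: €275,750 is at or below the €319,600 threshold, so the full €3,700 applies.
Total: €560 + €5,200 + €3,700 = €9,460.

€9,460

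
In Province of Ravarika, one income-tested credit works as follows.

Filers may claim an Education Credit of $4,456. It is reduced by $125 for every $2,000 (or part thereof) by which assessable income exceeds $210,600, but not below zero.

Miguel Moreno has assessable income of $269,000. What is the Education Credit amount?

Education Credit: income exceeds $210,600 by $58,400, which is 30 full-or-partial $2,000 increments; reduction = 30 × $125 = $3,750, leaving $706.

$706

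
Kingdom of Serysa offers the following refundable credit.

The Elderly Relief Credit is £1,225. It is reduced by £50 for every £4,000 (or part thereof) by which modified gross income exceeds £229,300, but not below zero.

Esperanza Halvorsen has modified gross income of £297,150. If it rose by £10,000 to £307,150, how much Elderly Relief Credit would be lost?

At £297,150 — income exceeds £229,300 by £67,850, which is 17 full-or-partial £4,000 increments; reduction = 17 × £50 = £850, leaving £375.
At £307,150 — income exceeds £229,300 by £77,850, which is 20 full-or-partial £4,000 increments; reduction = 20 × £50 = £1,000, leaving £225.
Lost: £375 − £225 = £150.

£150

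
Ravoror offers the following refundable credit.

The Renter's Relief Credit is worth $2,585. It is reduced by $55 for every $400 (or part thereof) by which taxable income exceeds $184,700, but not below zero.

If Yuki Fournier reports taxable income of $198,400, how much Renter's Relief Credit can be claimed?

$660

Renter's Relief Credit: income exceeds $184,700 by $13,700, which is 35 full-or-partial $400 increments; reduction = 35 × $55 = $1,925, leaving $660.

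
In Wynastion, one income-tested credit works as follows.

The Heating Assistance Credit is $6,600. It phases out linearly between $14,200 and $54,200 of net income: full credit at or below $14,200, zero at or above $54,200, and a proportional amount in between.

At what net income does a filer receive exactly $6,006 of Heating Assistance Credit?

$6,006 is 6,006/6,600 of the full $6,600, so 594/6,600 of the $40,000 range has been used: income = $14,200 + $40,000 × 594/6,600 = $17,800.

$17,800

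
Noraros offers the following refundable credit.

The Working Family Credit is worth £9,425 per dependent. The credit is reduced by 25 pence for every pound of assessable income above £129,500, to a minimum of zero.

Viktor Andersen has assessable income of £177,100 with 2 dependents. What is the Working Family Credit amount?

£6,950

Working Family Credit: base = 2 × £9,425 = £18,850. 25% of the £47,600 excess over £129,500 is £11,900; credit = £18,850 − £11,900 = £6,950.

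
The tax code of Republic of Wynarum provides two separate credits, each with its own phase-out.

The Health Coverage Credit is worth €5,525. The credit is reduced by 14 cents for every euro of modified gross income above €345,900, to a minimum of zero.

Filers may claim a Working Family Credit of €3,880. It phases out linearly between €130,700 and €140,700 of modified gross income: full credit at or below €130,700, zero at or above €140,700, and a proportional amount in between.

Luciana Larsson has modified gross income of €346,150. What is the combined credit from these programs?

€5,490

Health Coverage Credit: 14% of the €250 excess over €345,900 is €35; credit = €5,525 − €35 = €5,490.
Working Family Credit: €346,150 is at or above €140,700, so the credit is €0.
Total: €5,490 + €0 = €5,490.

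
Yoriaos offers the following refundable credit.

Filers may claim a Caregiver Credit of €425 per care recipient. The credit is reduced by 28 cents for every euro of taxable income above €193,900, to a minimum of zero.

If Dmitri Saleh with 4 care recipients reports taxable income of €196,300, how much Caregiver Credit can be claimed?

Caregiver Credit: base = 4 × €425 = €1,700. 28% of the €2,400 excess over €193,900 is €672; credit = €1,700 − €672 = €1,028.

€1,028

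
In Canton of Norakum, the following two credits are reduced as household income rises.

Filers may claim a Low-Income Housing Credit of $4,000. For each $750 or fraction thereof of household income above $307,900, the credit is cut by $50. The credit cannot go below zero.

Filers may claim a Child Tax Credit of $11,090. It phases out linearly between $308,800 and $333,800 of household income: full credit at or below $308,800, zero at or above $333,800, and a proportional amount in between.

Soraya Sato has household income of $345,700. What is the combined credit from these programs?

Low-Income Housing Credit: income exceeds $307,900 by $37,800, which is 51 full-or-partial $750 increments; reduction = 51 × $50 = $2,550, leaving $1,450.
Child Tax Credit: $345,700 is at or above $333,800, so the credit is $0.
Total: $1,450 + $0 = $1,450.

$1,450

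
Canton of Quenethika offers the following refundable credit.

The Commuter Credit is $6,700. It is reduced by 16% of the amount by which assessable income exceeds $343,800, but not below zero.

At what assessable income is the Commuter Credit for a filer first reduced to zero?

The credit falls by 16% of each dollar above $343,800, so it reaches zero when the excess is $6,700 / 16% = $41,875: income = $343,800 + $41,875 = $385,675.

$385,675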